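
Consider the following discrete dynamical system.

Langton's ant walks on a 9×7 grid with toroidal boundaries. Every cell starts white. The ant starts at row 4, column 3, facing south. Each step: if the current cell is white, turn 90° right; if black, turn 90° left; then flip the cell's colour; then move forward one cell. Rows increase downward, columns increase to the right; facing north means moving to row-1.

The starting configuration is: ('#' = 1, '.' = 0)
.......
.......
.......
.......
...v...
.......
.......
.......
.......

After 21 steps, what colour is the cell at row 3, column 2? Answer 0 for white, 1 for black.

gen 0: .......
.......
.......
.......
...v...
.......
.......
.......
.......
gen 1: .......
.......
.......
.......
..<#...
.......
.......
.......
.......
gen 2: .......
.......
.......
..^....
..##...
.......
.......
.......
.......
gen 3: .......
.......
.......
..#>...
..##...
.......
.......
.......
.......
gen 4: .......
.......
.......
..##...
..#v...
.......
.......
.......
.......
gen 5: .......
.......
.......
..##...
..#.>..
.......
.......
.......
.......
gen 6: .......
.......
.......
..##...
..#.#..
....v..
.......
.......
.......
gen 7: .......
.......
.......
..##...
..#.#..
...<#..
.......
.......
.......
gen 8: .......
.......
.......
..##...
..#^#..
...##..
.......
.......
.......
gen 9: .......
.......
.......
..##...
..##>..
...##..
.......
.......
.......
gen 10: .......
.......
.......
..##^..
..##...
...##..
.......
.......
.......
gen 11: .......
.......
.......
..###>.
..##...
...##..
.......
.......
.......
gen 12: .......
.......
.......
..####.
..##.v.
...##..
.......
.......
.......
gen 13: .......
.......
.......
..####.
..##<#.
...##..
.......
.......
.......
gen 14: .......
.......
.......
..##^#.
..####.
...##..
.......
.......
.......
gen 15: .......
.......
.......
..#<.#.
..####.
...##..
.......
.......
.......
gen 16: .......
.......
.......
..#..#.
..#v##.
...##..
.......
.......
.......
gen 17: .......
.......
.......
..#..#.
..#.>#.
...##..
.......
.......
.......
gen 18: .......
.......
.......
..#.^#.
..#..#.
...##..
.......
.......
.......
gen 19: .......
.......
.......
..#.#>.
..#..#.
...##..
.......
.......
.......
gen 20: .......
.......
.....^.
..#.#..
..#..#.
...##..
.......
.......
.......
gen 21: .......
.......
.....#>
..#.#..
..#..#.
...##..
.......
.......
.......

1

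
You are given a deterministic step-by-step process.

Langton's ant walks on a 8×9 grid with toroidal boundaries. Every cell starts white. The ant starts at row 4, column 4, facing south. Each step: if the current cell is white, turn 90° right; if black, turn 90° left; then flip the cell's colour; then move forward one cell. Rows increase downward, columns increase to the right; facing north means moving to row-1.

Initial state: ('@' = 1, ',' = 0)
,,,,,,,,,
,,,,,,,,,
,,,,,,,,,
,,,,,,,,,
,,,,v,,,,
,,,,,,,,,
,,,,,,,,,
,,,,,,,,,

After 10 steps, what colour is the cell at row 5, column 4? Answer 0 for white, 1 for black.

k=0  ,,,,,,,,,
,,,,,,,,,
,,,,,,,,,
,,,,,,,,,
,,,,v,,,,
,,,,,,,,,
,,,,,,,,,
,,,,,,,,,
k=1  ,,,,,,,,,
,,,,,,,,,
,,,,,,,,,
,,,,,,,,,
,,,<@,,,,
,,,,,,,,,
,,,,,,,,,
,,,,,,,,,
k=2  ,,,,,,,,,
,,,,,,,,,
,,,,,,,,,
,,,^,,,,,
,,,@@,,,,
,,,,,,,,,
,,,,,,,,,
,,,,,,,,,
k=3  ,,,,,,,,,
,,,,,,,,,
,,,,,,,,,
,,,@>,,,,
,,,@@,,,,
,,,,,,,,,
,,,,,,,,,
,,,,,,,,,
k=4  ,,,,,,,,,
,,,,,,,,,
,,,,,,,,,
,,,@@,,,,
,,,@v,,,,
,,,,,,,,,
,,,,,,,,,
,,,,,,,,,
k=5  ,,,,,,,,,
,,,,,,,,,
,,,,,,,,,
,,,@@,,,,
,,,@,>,,,
,,,,,,,,,
,,,,,,,,,
,,,,,,,,,
k=6  ,,,,,,,,,
,,,,,,,,,
,,,,,,,,,
,,,@@,,,,
,,,@,@,,,
,,,,,v,,,
,,,,,,,,,
,,,,,,,,,
k=7  ,,,,,,,,,
,,,,,,,,,
,,,,,,,,,
,,,@@,,,,
,,,@,@,,,
,,,,<@,,,
,,,,,,,,,
,,,,,,,,,
k=8  ,,,,,,,,,
,,,,,,,,,
,,,,,,,,,
,,,@@,,,,
,,,@^@,,,
,,,,@@,,,
,,,,,,,,,
,,,,,,,,,
k=9  ,,,,,,,,,
,,,,,,,,,
,,,,,,,,,
,,,@@,,,,
,,,@@>,,,
,,,,@@,,,
,,,,,,,,,
,,,,,,,,,
k=10  ,,,,,,,,,
,,,,,,,,,
,,,,,,,,,
,,,@@^,,,
,,,@@,,,,
,,,,@@,,,
,,,,,,,,,
,,,,,,,,,

1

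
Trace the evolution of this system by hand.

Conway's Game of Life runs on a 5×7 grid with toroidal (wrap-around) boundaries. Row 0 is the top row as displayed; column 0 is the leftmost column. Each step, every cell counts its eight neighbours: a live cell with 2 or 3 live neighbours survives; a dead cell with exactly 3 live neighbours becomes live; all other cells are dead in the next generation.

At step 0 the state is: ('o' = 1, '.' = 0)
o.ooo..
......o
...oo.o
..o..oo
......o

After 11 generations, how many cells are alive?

8

k=0  o.ooo..
......o
...oo.o
..o..oo
......o
k=1  o..o.oo
o.o...o
o..oo.o
o..oo.o
ooo.o.o
k=2  ...oo..
..o....
..o.o..
.......
..o....
k=3  ..oo...
..o.o..
...o...
...o...
...o...
k=4  ..o.o..
..o.o..
..ooo..
..ooo..
...oo..
k=5  ..o.oo.
.oo.oo.
.o...o.
.....o.
.....o.
k=6  .oo...o
.oo...o
.oo..oo
....ooo
.....oo
k=7  .oo...o
...o..o
.oooo..
....o..
....o..
k=8  o.oo.o.
....oo.
..o.oo.
..o.oo.
...o.o.
k=9  ..oo.o.
.oo....
......o
..o...o
.o...o.
k=10  ...oo..
.ooo...
ooo....
o....oo
.o.oooo
k=11  oo.....
o...o..
...o...
...o...
..oo...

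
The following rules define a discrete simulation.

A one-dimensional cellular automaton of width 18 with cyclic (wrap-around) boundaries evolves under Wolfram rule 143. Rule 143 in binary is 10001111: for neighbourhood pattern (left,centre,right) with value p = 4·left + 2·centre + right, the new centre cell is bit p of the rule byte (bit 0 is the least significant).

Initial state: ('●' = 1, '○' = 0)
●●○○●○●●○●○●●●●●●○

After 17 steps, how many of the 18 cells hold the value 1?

9

k=0  ●●○○●○●●○●○●●●●●●○
k=1  ●○○●●○●○○●○●●●●●○○
k=2  ●○●●○○●○●●○●●●●○○●
k=3  ○○●○○●●○●○○●●●○○●●
k=4  ○●●○●●○○●○●●●○○●●○
k=5  ●●○○●○○●●○●●○○●●○○
k=6  ●○○●●○●●○○●○○●●○○●
k=7  ○○●●○○●○○●●○●●○○●●
k=8  ○●●○○●●○●●○○●○○●●○
k=9  ●●○○●●○○●○○●●○●●○○
k=10  ●○○●●○○●●○●●○○●○○●
k=11  ○○●●○○●●○○●○○●●○●●
k=12  ○●●○○●●○○●●○●●○○●○
k=13  ●●○○●●○○●●○○●○○●●○
k=14  ●○○●●○○●●○○●●○●●○○
k=15  ●○●●○○●●○○●●○○●○○●
k=16  ○○●○○●●○○●●○○●●○●●
k=17  ○●●○●●○○●●○○●●○○●○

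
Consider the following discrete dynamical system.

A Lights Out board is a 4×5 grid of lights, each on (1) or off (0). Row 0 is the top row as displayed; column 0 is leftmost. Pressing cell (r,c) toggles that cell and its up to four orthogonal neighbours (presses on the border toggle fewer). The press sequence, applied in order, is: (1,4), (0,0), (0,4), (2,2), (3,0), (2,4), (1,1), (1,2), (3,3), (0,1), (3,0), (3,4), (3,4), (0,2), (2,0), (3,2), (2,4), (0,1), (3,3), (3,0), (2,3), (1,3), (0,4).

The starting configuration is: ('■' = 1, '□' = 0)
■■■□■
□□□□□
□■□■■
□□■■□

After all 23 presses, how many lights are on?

0) ■■■□■
□□□□□
□■□■■
□□■■□
1) ■■■□□
□□□■■
□■□■□
□□■■□
2) □□■□□
■□□■■
□■□■□
□□■■□
3) □□■■■
■□□■□
□■□■□
□□■■□
4) □□■■■
■□■■□
□□■□□
□□□■□
5) □□■■■
■□■■□
■□■□□
■■□■□
6) □□■■■
■□■■■
■□■■■
■■□■■
7) □■■■■
□■□■■
■■■■■
■■□■■
8) □■□■■
□□■□■
■■□■■
■■□■■
9) □■□■■
□□■□■
■■□□■
■■■□□
10) ■□■■■
□■■□■
■■□□■
■■■□□
11) ■□■■■
□■■□■
□■□□■
□□■□□
12) ■□■■■
□■■□■
□■□□□
□□■■■
13) ■□■■■
□■■□■
□■□□■
□□■□□
14) ■■□□■
□■□□■
□■□□■
□□■□□
15) ■■□□■
■■□□■
■□□□■
■□■□□
16) ■■□□■
■■□□■
■□■□■
■■□■□
17) ■■□□■
■■□□□
■□■■□
■■□■■
18) □□■□■
■□□□□
■□■■□
■■□■■
19) □□■□■
■□□□□
■□■□□
■■■□□
20) □□■□■
■□□□□
□□■□□
□□■□□
21) □□■□■
■□□■□
□□□■■
□□■■□
22) □□■■■
■□■□■
□□□□■
□□■■□
23) □□■□□
■□■□□
□□□□■
□□■■□

6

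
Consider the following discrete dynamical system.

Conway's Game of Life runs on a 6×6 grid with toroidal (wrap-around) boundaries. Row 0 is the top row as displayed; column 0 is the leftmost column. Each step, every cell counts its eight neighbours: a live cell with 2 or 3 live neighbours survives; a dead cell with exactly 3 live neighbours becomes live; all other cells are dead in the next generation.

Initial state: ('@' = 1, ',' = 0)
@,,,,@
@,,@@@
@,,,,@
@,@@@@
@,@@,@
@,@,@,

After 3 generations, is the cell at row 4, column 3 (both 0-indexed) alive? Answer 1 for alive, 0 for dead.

k=0  @,,,,@
@,,@@@
@,,,,@
@,@@@@
@,@@,@
@,@,@,
k=1  ,,,,,,
,@,,,,
,,@,,,
,,@,,,
,,,,,,
,,@,@,
k=2  ,,,,,,
,,,,,,
,@@,,,
,,,,,,
,,,@,,
,,,,,,
k=3  ,,,,,,
,,,,,,
,,,,,,
,,@,,,
,,,,,,
,,,,,,

0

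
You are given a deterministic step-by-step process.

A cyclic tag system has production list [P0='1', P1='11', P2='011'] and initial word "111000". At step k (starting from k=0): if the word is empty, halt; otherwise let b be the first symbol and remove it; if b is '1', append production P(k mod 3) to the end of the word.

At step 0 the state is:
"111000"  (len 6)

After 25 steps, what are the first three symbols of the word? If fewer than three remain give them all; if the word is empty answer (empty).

101

gen 0: "111000"  (len 6)
gen 1: "110001"  (len 6)
gen 2: "1000111"  (len 7)
gen 3: "000111011"  (len 9)
gen 4: "00111011"  (len 8)
gen 5: "0111011"  (len 7)
gen 6: "111011"  (len 6)
gen 7: "110111"  (len 6)
gen 8: "1011111"  (len 7)
gen 9: "011111011"  (len 9)
gen 10: "11111011"  (len 8)
gen 11: "111101111"  (len 9)
gen 12: "11101111011"  (len 11)
gen 13: "11011110111"  (len 11)
gen 14: "101111011111"  (len 12)
gen 15: "01111011111011"  (len 14)
gen 16: "1111011111011"  (len 13)
gen 17: "11101111101111"  (len 14)
gen 18: "1101111101111011"  (len 16)
gen 19: "1011111011110111"  (len 16)
gen 20: "01111101111011111"  (len 17)
gen 21: "1111101111011111"  (len 16)
gen 22: "1111011110111111"  (len 16)
gen 23: "11101111011111111"  (len 17)
gen 24: "1101111011111111011"  (len 19)
gen 25: "1011110111111110111"  (len 19)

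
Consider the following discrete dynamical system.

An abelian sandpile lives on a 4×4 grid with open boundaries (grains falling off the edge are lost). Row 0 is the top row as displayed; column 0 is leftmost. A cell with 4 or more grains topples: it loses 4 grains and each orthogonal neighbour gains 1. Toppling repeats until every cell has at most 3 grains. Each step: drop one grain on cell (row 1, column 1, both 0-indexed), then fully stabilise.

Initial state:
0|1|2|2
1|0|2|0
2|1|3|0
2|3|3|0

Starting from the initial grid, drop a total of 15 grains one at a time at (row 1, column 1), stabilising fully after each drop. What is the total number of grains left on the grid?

29

0) 0|1|2|2
1|0|2|0
2|1|3|0
2|3|3|0
1) 0|1|2|2
1|1|2|0
2|1|3|0
2|3|3|0
2) 0|1|2|2
1|2|2|0
2|1|3|0
2|3|3|0
3) 0|1|2|2
1|3|2|0
2|1|3|0
2|3|3|0
4) 0|2|2|2
2|0|3|0
2|2|3|0
2|3|3|0
5) 0|2|2|2
2|1|3|0
2|2|3|0
2|3|3|0
6) 0|2|2|2
2|2|3|0
2|2|3|0
2|3|3|0
7) 0|2|2|2
2|3|3|0
2|2|3|0
2|3|3|0
8) 0|3|3|2
3|2|1|1
3|1|2|1
3|1|1|1
9) 0|3|3|2
3|3|1|1
3|1|2|1
3|1|1|1
10) 2|1|0|3
1|2|3|1
1|3|2|1
0|2|1|1
11) 2|1|0|3
1|3|3|1
1|3|2|1
0|2|1|1
12) 2|2|1|3
2|2|1|2
2|1|0|2
0|3|2|1
13) 2|2|1|3
2|3|1|2
2|1|0|2
0|3|2|1
14) 2|3|1|3
3|0|2|2
2|2|0|2
0|3|2|1
15) 2|3|1|3
3|1|2|2
2|2|0|2
0|3|2|1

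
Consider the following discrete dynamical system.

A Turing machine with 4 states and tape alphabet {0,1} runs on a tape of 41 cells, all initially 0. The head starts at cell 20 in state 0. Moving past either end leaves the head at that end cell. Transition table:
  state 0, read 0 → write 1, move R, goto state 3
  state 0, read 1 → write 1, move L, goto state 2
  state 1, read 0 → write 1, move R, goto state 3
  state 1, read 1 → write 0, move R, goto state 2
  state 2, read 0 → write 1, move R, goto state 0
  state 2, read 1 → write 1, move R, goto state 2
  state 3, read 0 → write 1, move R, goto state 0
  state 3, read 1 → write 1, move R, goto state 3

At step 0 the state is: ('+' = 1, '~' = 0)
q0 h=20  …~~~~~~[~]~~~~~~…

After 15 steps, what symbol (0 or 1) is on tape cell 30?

1

step 0: q0 h=20  …~~~~~~[~]~~~~~~…
step 1: q3 h=21  …~~~~~+[~]~~~~~~…
step 2: q0 h=22  …~~~~++[~]~~~~~~…
step 3: q3 h=23  …~~~+++[~]~~~~~~…
step 4: q0 h=24  …~~++++[~]~~~~~~…
step 5: q3 h=25  …~+++++[~]~~~~~~…
step 6: q0 h=26  …++++++[~]~~~~~~…
step 7: q3 h=27  …++++++[~]~~~~~~…
step 8: q0 h=28  …++++++[~]~~~~~~…
step 9: q3 h=29  …++++++[~]~~~~~~…
step 10: q0 h=30  …++++++[~]~~~~~~…
step 11: q3 h=31  …++++++[~]~~~~~~…
step 12: q0 h=32  …++++++[~]~~~~~~…
step 13: q3 h=33  …++++++[~]~~~~~~…
step 14: q0 h=34  …++++++[~]~~~~~~|
step 15: q3 h=35  …++++++[~]~~~~~|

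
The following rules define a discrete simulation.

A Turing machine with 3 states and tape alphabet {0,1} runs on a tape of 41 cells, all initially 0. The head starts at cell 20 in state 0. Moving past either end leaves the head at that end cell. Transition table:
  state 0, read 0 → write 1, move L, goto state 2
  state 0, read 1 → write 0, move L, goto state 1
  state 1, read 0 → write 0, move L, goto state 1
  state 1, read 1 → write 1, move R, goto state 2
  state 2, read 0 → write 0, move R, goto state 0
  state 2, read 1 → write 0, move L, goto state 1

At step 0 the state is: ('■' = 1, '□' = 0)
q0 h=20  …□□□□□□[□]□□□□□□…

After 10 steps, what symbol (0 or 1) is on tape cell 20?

0

[0] q0 h=20  …□□□□□□[□]□□□□□□…
[1] q2 h=19  …□□□□□□[□]■□□□□□…
[2] q0 h=20  …□□□□□□[■]□□□□□□…
[3] q1 h=19  …□□□□□□[□]□□□□□□…
[4] q1 h=18  …□□□□□□[□]□□□□□□…
[5] q1 h=17  …□□□□□□[□]□□□□□□…
[6] q1 h=16  …□□□□□□[□]□□□□□□…
[7] q1 h=15  …□□□□□□[□]□□□□□□…
[8] q1 h=14  …□□□□□□[□]□□□□□□…
[9] q1 h=13  …□□□□□□[□]□□□□□□…
[10] q1 h=12  …□□□□□□[□]□□□□□□…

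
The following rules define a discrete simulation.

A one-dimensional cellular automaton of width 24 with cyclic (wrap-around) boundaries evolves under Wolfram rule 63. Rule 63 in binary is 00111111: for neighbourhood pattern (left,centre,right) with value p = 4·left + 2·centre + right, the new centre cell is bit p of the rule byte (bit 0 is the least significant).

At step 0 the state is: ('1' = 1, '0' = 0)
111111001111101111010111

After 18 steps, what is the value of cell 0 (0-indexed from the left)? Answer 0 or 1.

1

step 0: 111111001111101111010111
step 1: 000000111000011000111100
step 2: 111111100111110111100011
step 3: 000000011100001100011110
step 4: 111111110011111011110001
step 5: 000000001110000110001111
step 6: 111111111001111101111000
step 7: 100000000111000011000111
step 8: 011111111100111110111100
step 9: 110000000011100001100011
step 10: 001111111110011111011110
step 11: 111000000001110000110001
step 12: 000111111111001111101111
step 13: 111100000000111000011000
step 14: 100011111111100111110111
step 15: 011110000000011100001100
step 16: 110001111111110011111011
step 17: 001111000000001110000110
step 18: 111000111111111001111101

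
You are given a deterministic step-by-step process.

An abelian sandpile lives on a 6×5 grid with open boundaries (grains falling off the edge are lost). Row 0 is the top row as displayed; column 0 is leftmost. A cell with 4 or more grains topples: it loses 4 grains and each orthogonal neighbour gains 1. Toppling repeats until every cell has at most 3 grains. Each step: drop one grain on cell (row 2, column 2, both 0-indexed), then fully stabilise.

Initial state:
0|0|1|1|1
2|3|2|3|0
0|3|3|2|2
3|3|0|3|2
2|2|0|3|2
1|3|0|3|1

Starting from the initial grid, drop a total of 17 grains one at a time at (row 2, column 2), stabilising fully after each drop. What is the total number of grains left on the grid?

56

t=0: 0|0|1|1|1
2|3|2|3|0
0|3|3|2|2
3|3|0|3|2
2|2|0|3|2
1|3|0|3|1
t=1: 0|1|2|2|1
3|1|1|1|1
2|2|3|1|3
0|1|3|1|3
3|3|1|1|3
1|3|1|0|2
t=2: 0|1|2|2|1
3|1|2|1|1
2|3|1|2|3
0|2|0|2|3
3|3|2|1|3
1|3|1|0|2
t=3: 0|1|2|2|1
3|1|2|1|1
2|3|2|2|3
0|2|0|2|3
3|3|2|1|3
1|3|1|0|2
t=4: 0|1|2|2|1
3|1|2|1|1
2|3|3|2|3
0|2|0|2|3
3|3|2|1|3
1|3|1|0|2
t=5: 0|1|2|2|1
3|2|3|1|1
3|0|1|3|3
0|3|1|2|3
3|3|2|1|3
1|3|1|0|2
t=6: 0|1|2|2|1
3|2|3|1|1
3|0|2|3|3
0|3|1|2|3
3|3|2|1|3
1|3|1|0|2
t=7: 0|1|2|2|1
3|2|3|1|1
3|0|3|3|3
0|3|1|2|3
3|3|2|1|3
1|3|1|0|2
t=8: 0|1|3|2|1
3|3|0|3|2
3|1|2|2|1
0|3|3|0|2
3|3|2|3|0
1|3|1|0|3
t=9: 0|1|3|2|1
3|3|0|3|2
3|1|3|2|1
0|3|3|0|2
3|3|2|3|0
1|3|1|0|3
t=10: 0|1|3|2|1
3|3|1|3|2
3|3|1|3|1
2|1|2|2|2
0|3|1|0|1
3|0|3|1|3
t=11: 0|1|3|2|1
3|3|1|3|2
3|3|2|3|1
2|1|2|2|2
0|3|1|0|1
3|0|3|1|3
t=12: 0|1|3|2|1
3|3|1|3|2
3|3|3|3|1
2|1|2|2|2
0|3|1|0|1
3|0|3|1|3
t=13: 1|3|1|0|2
1|2|1|2|3
1|2|3|1|2
3|2|3|3|2
0|3|1|0|1
3|0|3|1|3
t=14: 1|3|1|0|2
1|2|2|2|3
1|3|1|3|2
3|3|1|0|3
0|3|2|1|1
3|0|3|1|3
t=15: 1|3|1|0|2
1|2|2|2|3
1|3|2|3|2
3|3|1|0|3
0|3|2|1|1
3|0|3|1|3
t=16: 1|3|1|0|2
1|2|2|2|3
1|3|3|3|2
3|3|1|0|3
0|3|2|1|1
3|0|3|1|3
t=17: 1|3|1|0|2
1|3|3|3|3
3|1|2|0|3
0|2|3|1|3
2|0|3|1|1
3|1|3|1|3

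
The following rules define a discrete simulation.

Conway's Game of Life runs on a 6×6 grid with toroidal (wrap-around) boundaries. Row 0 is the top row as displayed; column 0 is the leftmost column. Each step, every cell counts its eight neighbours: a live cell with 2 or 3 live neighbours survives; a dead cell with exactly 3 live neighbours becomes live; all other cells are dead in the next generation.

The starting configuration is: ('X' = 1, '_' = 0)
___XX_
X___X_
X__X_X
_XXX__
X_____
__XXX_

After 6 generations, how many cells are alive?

step 0: ___XX_
X___X_
X__X_X
_XXX__
X_____
__XXX_
step 1: __X___
X_____
X__X_X
_XXXXX
____X_
__X_XX
step 2: _X_X_X
XX___X
___X__
_XX___
XX____
____XX
step 3: _XX___
_X___X
______
XXX___
XXX__X
_XX_XX
step 4: ___XXX
XXX___
__X___
__X__X
____X_
____XX
step 5: _XXX__
XXX_XX
X_XX__
___X__
___XX_
______
step 6: ___XXX
____XX
X_____
______
___XX_
____X_

9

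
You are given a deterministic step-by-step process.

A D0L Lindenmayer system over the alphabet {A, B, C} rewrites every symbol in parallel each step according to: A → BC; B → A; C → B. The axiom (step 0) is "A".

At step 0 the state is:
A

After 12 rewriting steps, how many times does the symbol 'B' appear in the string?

16

k=0  A
k=1  BC
k=2  AB
k=3  BCA
k=4  ABBC
k=5  BCAAB
k=6  ABBCBCA
k=7  BCAABABBC
k=8  ABBCBCABCAAB
k=9  BCAABABBCABBCBCA
k=10  ABBCBCABCAABBCAABABBC
k=11  BCAABABBCABBCBCAABBCBCABCAAB
k=12  ABBCBCABCAABBCAABABBCBCAABABBCABBCBCA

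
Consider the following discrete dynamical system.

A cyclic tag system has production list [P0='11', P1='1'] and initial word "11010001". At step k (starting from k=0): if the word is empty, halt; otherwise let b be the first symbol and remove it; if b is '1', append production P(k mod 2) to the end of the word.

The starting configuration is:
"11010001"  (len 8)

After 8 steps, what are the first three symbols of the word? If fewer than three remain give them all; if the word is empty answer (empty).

111

gen 0: "11010001"  (len 8)
gen 1: "101000111"  (len 9)
gen 2: "010001111"  (len 9)
gen 3: "10001111"  (len 8)
gen 4: "00011111"  (len 8)
gen 5: "0011111"  (len 7)
gen 6: "011111"  (len 6)
gen 7: "11111"  (len 5)
gen 8: "11111"  (len 5)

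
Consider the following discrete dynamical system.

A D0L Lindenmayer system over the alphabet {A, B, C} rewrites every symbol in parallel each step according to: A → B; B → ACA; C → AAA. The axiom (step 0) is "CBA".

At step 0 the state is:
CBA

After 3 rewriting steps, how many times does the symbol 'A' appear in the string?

13

0) CBA
1) AAAACAB
2) BBBBAAABACA
3) ACAACAACAACABBBACABAAAB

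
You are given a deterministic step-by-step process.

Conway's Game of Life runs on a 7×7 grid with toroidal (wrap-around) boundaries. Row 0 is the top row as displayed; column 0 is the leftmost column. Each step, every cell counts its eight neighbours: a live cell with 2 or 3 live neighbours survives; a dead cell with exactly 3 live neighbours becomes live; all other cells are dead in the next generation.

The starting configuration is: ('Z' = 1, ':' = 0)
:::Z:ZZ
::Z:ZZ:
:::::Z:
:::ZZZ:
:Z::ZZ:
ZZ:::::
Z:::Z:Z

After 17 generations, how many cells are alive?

7

[0] :::Z:ZZ
::Z:ZZ:
:::::Z:
:::ZZZ:
:Z::ZZ:
ZZ:::::
Z:::Z:Z
[1] Z::Z:::
:::Z:::
::::::Z
:::Z::Z
ZZZZ:ZZ
:Z::Z::
:Z::Z::
[2] ::ZZZ::
:::::::
:::::::
:Z:ZZ::
:Z:Z:ZZ
::::Z:Z
ZZZZZ::
[3] ::::Z::
:::Z:::
:::::::
Z::ZZZ:
:::Z::Z
::::::Z
ZZ:::::
[4] :::::::
:::::::
:::Z:::
:::ZZZZ
Z::Z::Z
::::::Z
Z::::::
[5] :::::::
:::::::
:::Z:Z:
Z:ZZ:ZZ
Z::Z:::
::::::Z
:::::::
[6] :::::::
:::::::
::ZZ:Z:
ZZZZ:Z:
ZZZZZZ:
:::::::
:::::::
[7] :::::::
:::::::
:::Z::Z
Z::::Z:
Z::::Z:
:ZZZZ::
:::::::
[8] :::::::
:::::::
::::::Z
Z:::ZZ:
Z:ZZ:Z:
:ZZZZ::
::ZZ:::
[9] :::::::
:::::::
:::::ZZ
ZZ:ZZZ:
Z::::Z:
:::::::
:Z::Z::
[10] :::::::
:::::::
Z::::ZZ
ZZ:::::
ZZ:::Z:
:::::::
:::::::
[11] :::::::
::::::Z
ZZ::::Z
:::::Z:
ZZ::::Z
:::::::
:::::::
[12] :::::::
::::::Z
Z::::ZZ
:::::Z:
Z:::::Z
Z::::::
:::::::
[13] :::::::
Z::::ZZ
Z::::Z:
:::::Z:
Z:::::Z
Z:::::Z
:::::::
[14] ::::::Z
Z::::Z:
Z:::ZZ:
Z::::Z:
Z::::Z:
Z:::::Z
:::::::
[15] ::::::Z
Z:::ZZ:
ZZ::ZZ:
ZZ:::Z:
ZZ:::Z:
Z:::::Z
Z:::::Z
[16] :::::::
ZZ::Z::
:::::::
::Z::Z:
:::::Z:
:::::Z:
:::::Z:
[17] :::::::
:::::::
:Z:::::
:::::::
::::ZZZ
::::ZZZ
:::::::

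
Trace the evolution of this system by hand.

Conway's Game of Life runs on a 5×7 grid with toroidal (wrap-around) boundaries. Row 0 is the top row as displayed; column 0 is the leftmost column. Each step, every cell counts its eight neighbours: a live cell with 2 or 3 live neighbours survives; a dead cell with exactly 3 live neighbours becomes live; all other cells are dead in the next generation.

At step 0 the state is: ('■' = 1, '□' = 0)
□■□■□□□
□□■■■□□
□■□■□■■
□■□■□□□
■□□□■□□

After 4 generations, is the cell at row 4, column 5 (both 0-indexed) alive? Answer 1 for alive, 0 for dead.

[0] □■□■□□□
□□■■■□□
□■□■□■■
□■□■□□□
■□□□■□□
[1] □■□□□□□
■■□□□■□
■■□□□■□
□■□■□■■
■■□■■□□
[2] □□□□■□■
□□■□□□□
□□□□□■□
□□□■□■□
□■□■■■■
[3] ■□■□■□■
□□□□□■□
□□□□■□□
□□■■□□□
■□■■□□■
[4] ■□■□■□□
□□□■■■■
□□□■■□□
□■■□■□□
■□□□■■■

1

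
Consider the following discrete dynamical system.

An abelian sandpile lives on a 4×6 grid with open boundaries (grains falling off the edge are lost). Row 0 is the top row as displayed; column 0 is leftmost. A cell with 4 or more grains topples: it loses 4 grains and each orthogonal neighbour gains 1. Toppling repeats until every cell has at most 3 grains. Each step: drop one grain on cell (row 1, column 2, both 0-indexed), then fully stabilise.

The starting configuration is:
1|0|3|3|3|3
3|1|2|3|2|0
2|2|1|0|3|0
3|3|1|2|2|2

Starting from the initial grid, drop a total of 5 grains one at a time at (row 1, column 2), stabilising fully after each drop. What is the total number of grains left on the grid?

k=0  1|0|3|3|3|3
3|1|2|3|2|0
2|2|1|0|3|0
3|3|1|2|2|2
k=1  1|0|3|3|3|3
3|1|3|3|2|0
2|2|1|0|3|0
3|3|1|2|2|2
k=2  1|1|1|2|2|0
3|2|2|2|1|2
2|2|2|2|0|1
3|3|1|2|3|2
k=3  1|1|1|2|2|0
3|2|3|2|1|2
2|2|2|2|0|1
3|3|1|2|3|2
k=4  1|1|2|2|2|0
3|3|0|3|1|2
2|2|3|2|0|1
3|3|1|2|3|2
k=5  1|1|2|2|2|0
3|3|1|3|1|2
2|2|3|2|0|1
3|3|1|2|3|2

45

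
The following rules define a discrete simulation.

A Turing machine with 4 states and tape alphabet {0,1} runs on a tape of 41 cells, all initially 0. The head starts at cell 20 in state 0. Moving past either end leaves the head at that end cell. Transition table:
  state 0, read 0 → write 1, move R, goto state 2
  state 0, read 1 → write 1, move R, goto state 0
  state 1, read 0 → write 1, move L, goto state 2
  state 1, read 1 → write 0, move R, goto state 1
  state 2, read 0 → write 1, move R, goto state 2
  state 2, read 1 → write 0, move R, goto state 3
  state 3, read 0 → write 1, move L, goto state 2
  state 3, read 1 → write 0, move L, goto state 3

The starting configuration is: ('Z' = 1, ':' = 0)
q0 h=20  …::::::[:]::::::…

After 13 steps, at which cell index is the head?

[0] q0 h=20  …::::::[:]::::::…
[1] q2 h=21  …:::::Z[:]::::::…
[2] q2 h=22  …::::ZZ[:]::::::…
[3] q2 h=23  …:::ZZZ[:]::::::…
[4] q2 h=24  …::ZZZZ[:]::::::…
[5] q2 h=25  …:ZZZZZ[:]::::::…
[6] q2 h=26  …ZZZZZZ[:]::::::…
[7] q2 h=27  …ZZZZZZ[:]::::::…
[8] q2 h=28  …ZZZZZZ[:]::::::…
[9] q2 h=29  …ZZZZZZ[:]::::::…
[10] q2 h=30  …ZZZZZZ[:]::::::…
[11] q2 h=31  …ZZZZZZ[:]::::::…
[12] q2 h=32  …ZZZZZZ[:]::::::…
[13] q2 h=33  …ZZZZZZ[:]::::::…

33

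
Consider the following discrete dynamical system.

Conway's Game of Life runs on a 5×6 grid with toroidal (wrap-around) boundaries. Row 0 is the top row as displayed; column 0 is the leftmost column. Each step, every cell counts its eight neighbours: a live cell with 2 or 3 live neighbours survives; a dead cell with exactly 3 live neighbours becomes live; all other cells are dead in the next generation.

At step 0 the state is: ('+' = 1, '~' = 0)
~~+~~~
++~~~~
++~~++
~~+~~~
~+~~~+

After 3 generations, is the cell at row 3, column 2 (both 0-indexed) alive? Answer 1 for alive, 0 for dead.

step 0: ~~+~~~
++~~~~
++~~++
~~+~~~
~+~~~+
step 1: ~~+~~~
~~+~~~
~~+~~+
~~+~+~
~++~~~
step 2: ~~++~~
~+++~~
~++~~~
~~+~~~
~++~~~
step 3: ~~~~~~
~~~~~~
~~~~~~
~~~+~~
~+~~~~

0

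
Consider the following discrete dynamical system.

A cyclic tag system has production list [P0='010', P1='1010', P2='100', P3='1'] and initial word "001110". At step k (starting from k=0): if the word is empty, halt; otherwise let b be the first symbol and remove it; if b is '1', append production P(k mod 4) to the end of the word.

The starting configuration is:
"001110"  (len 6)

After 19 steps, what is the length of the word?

12

gen 0: "001110"  (len 6)
gen 1: "01110"  (len 5)
gen 2: "1110"  (len 4)
gen 3: "110100"  (len 6)
gen 4: "101001"  (len 6)
gen 5: "01001010"  (len 8)
gen 6: "1001010"  (len 7)
gen 7: "001010100"  (len 9)
gen 8: "01010100"  (len 8)
gen 9: "1010100"  (len 7)
gen 10: "0101001010"  (len 10)
gen 11: "101001010"  (len 9)
gen 12: "010010101"  (len 9)
gen 13: "10010101"  (len 8)
gen 14: "00101011010"  (len 11)
gen 15: "0101011010"  (len 10)
gen 16: "101011010"  (len 9)
gen 17: "01011010010"  (len 11)
gen 18: "1011010010"  (len 10)
gen 19: "011010010100"  (len 12)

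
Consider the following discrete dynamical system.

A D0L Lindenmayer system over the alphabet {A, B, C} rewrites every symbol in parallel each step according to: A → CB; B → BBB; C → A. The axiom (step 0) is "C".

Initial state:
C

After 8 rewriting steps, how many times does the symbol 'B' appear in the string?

820

0) C
1) A
2) CB
3) ABBB
4) CBBBBBBBBBB
5) ABBBBBBBBBBBBBBBBBBBBBBBBBBBBBB
6) CBBBBBBBBBBBBBBBBBBBBBBBBBBBBBBBBBBBBBBBBBBBBBBBBBBBBBBBBBBBBBBBBBBBBBBBBBBBBBBBBBBBBBBBBBBB
7) ABBBBBBBBBBBBBBBBBBBBBBBBBBBBBBBBBBBBBBBBBBBBBBBBBBBBBBBBB…BBBBBBBBBBBBBBBBBBBBBBBBBBBBBBBBBBBBBBBBBBBBBBBBBBBBBBBBBB  (len 274)
8) CBBBBBBBBBBBBBBBBBBBBBBBBBBBBBBBBBBBBBBBBBBBBBBBBBBBBBBBBB…BBBBBBBBBBBBBBBBBBBBBBBBBBBBBBBBBBBBBBBBBBBBBBBBBBBBBBBBBB  (len 821)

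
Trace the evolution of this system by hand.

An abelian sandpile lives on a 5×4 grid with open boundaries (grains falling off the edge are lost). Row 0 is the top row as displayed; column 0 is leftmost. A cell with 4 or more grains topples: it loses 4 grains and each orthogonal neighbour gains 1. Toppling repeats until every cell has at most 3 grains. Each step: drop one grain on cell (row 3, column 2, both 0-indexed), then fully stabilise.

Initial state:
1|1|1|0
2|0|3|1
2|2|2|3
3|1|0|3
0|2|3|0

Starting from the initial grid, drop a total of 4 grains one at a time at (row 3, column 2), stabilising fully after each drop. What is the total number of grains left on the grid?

31

t=0: 1|1|1|0
2|0|3|1
2|2|2|3
3|1|0|3
0|2|3|0
t=1: 1|1|1|0
2|0|3|1
2|2|2|3
3|1|1|3
0|2|3|0
t=2: 1|1|1|0
2|0|3|1
2|2|2|3
3|1|2|3
0|2|3|0
t=3: 1|1|1|0
2|0|3|1
2|2|2|3
3|1|3|3
0|2|3|0
t=4: 1|1|2|0
2|1|0|3
2|3|1|1
3|2|3|1
0|3|0|2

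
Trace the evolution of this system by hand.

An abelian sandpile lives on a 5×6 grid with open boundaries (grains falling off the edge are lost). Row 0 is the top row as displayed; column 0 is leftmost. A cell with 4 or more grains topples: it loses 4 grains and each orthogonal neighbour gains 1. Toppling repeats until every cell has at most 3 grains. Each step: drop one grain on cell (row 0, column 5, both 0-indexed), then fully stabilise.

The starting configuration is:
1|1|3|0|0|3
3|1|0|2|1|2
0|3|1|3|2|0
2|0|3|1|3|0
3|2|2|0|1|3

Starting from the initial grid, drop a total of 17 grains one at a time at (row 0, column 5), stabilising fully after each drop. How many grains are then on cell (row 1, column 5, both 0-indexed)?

k=0  1|1|3|0|0|3
3|1|0|2|1|2
0|3|1|3|2|0
2|0|3|1|3|0
3|2|2|0|1|3
k=1  1|1|3|0|1|0
3|1|0|2|1|3
0|3|1|3|2|0
2|0|3|1|3|0
3|2|2|0|1|3
k=2  1|1|3|0|1|1
3|1|0|2|1|3
0|3|1|3|2|0
2|0|3|1|3|0
3|2|2|0|1|3
k=3  1|1|3|0|1|2
3|1|0|2|1|3
0|3|1|3|2|0
2|0|3|1|3|0
3|2|2|0|1|3
k=4  1|1|3|0|1|3
3|1|0|2|1|3
0|3|1|3|2|0
2|0|3|1|3|0
3|2|2|0|1|3
k=5  1|1|3|0|2|1
3|1|0|2|2|0
0|3|1|3|2|1
2|0|3|1|3|0
3|2|2|0|1|3
k=6  1|1|3|0|2|2
3|1|0|2|2|0
0|3|1|3|2|1
2|0|3|1|3|0
3|2|2|0|1|3
k=7  1|1|3|0|2|3
3|1|0|2|2|0
0|3|1|3|2|1
2|0|3|1|3|0
3|2|2|0|1|3
k=8  1|1|3|0|3|0
3|1|0|2|2|1
0|3|1|3|2|1
2|0|3|1|3|0
3|2|2|0|1|3
k=9  1|1|3|0|3|1
3|1|0|2|2|1
0|3|1|3|2|1
2|0|3|1|3|0
3|2|2|0|1|3
k=10  1|1|3|0|3|2
3|1|0|2|2|1
0|3|1|3|2|1
2|0|3|1|3|0
3|2|2|0|1|3
k=11  1|1|3|0|3|3
3|1|0|2|2|1
0|3|1|3|2|1
2|0|3|1|3|0
3|2|2|0|1|3
k=12  1|1|3|1|0|1
3|1|0|2|3|2
0|3|1|3|2|1
2|0|3|1|3|0
3|2|2|0|1|3
k=13  1|1|3|1|0|2
3|1|0|2|3|2
0|3|1|3|2|1
2|0|3|1|3|0
3|2|2|0|1|3
k=14  1|1|3|1|0|3
3|1|0|2|3|2
0|3|1|3|2|1
2|0|3|1|3|0
3|2|2|0|1|3
k=15  1|1|3|1|1|0
3|1|0|2|3|3
0|3|1|3|2|1
2|0|3|1|3|0
3|2|2|0|1|3
k=16  1|1|3|1|1|1
3|1|0|2|3|3
0|3|1|3|2|1
2|0|3|1|3|0
3|2|2|0|1|3
k=17  1|1|3|1|1|2
3|1|0|2|3|3
0|3|1|3|2|1
2|0|3|1|3|0
3|2|2|0|1|3

3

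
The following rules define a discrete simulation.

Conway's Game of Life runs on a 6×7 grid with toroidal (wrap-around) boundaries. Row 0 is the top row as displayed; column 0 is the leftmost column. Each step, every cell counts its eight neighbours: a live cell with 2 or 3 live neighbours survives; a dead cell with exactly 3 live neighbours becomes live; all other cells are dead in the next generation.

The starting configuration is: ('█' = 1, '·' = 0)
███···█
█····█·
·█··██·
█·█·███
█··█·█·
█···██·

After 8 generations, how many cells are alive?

[0] ███···█
█····█·
·█··██·
█·█·███
█··█·█·
█···██·
[1] ····█··
··█·██·
·█·█···
█·█····
█··█···
··████·
[2] ··█····
··█·██·
·█·██··
█·██···
······█
··█··█·
[3] ·██·██·
·██·██·
·█···█·
█████··
·███··█
·······
[4] ·██·██·
█·····█
·····██
····███
····█··
█···██·
[5] ·█·██··
██··█··
····█··
····█·█
···█···
·█····█
[6] ·█·███·
███·██·
█··██··
···███·
█····█·
█··██··
[7] ·······
█······
█······
···█·█·
·····█·
████···
[8] █·█····
·······
······█
····█·█
·█·█··█
·██····

10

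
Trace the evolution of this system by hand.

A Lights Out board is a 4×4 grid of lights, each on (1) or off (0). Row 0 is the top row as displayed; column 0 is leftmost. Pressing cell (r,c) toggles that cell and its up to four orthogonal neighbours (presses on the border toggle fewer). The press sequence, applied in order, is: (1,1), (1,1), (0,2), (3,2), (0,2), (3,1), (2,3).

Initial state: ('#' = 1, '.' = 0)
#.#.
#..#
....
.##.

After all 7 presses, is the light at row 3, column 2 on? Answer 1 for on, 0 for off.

k=0  #.#.
#..#
....
.##.
k=1  ###.
.###
.#..
.##.
k=2  #.#.
#..#
....
.##.
k=3  ##.#
#.##
....
.##.
k=4  ##.#
#.##
..#.
...#
k=5  #.#.
#..#
..#.
...#
k=6  #.#.
#..#
.##.
####
k=7  #.#.
#...
.#.#
###.

1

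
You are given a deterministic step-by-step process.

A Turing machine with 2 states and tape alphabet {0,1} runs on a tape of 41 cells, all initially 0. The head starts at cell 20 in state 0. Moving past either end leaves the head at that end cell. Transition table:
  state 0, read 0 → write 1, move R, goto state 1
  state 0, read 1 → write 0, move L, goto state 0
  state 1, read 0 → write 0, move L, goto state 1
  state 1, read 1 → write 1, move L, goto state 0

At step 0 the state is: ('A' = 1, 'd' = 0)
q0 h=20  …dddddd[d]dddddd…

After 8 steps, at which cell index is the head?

18

t=0: q0 h=20  …dddddd[d]dddddd…
t=1: q1 h=21  …dddddA[d]dddddd…
t=2: q1 h=20  …dddddd[A]dddddd…
t=3: q0 h=19  …dddddd[d]Addddd…
t=4: q1 h=20  …dddddA[A]dddddd…
t=5: q0 h=19  …dddddd[A]Addddd…
t=6: q0 h=18  …dddddd[d]dAdddd…
t=7: q1 h=19  …dddddA[d]Addddd…
t=8: q1 h=18  …dddddd[A]dAdddd…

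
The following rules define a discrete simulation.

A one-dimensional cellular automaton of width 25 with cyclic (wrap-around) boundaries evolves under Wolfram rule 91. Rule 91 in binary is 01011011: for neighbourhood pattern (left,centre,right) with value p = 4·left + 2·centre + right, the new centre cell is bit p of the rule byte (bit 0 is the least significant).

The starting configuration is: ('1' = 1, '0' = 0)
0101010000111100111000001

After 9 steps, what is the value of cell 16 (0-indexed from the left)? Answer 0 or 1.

1

0) 0101010000111100111000001
1) 0000001111100111101111110
2) 1111111000111100101000011
3) 0000001111100111000111110
4) 1111111000111101111100011
5) 0000001111100101000111110
6) 1111111000111000111100011
7) 0000001111101111100111110
8) 1111111000101000111100011
9) 0000001111000111100111110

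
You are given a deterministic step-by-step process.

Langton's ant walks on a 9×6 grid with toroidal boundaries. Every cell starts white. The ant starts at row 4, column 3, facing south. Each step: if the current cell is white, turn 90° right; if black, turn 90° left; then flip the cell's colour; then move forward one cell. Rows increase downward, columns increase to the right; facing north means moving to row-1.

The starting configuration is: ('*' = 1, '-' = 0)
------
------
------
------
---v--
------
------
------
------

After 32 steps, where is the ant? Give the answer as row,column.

[0] ------
------
------
------
---v--
------
------
------
------
[1] ------
------
------
------
--<*--
------
------
------
------
[2] ------
------
------
--^---
--**--
------
------
------
------
[3] ------
------
------
--*>--
--**--
------
------
------
------
[4] ------
------
------
--**--
--*v--
------
------
------
------
[5] ------
------
------
--**--
--*->-
------
------
------
------
[6] ------
------
------
--**--
--*-*-
----v-
------
------
------
[7] ------
------
------
--**--
--*-*-
---<*-
------
------
------
[8] ------
------
------
--**--
--*^*-
---**-
------
------
------
[9] ------
------
------
--**--
--**>-
---**-
------
------
------
[10] ------
------
------
--**^-
--**--
---**-
------
------
------
[11] ------
------
------
--***>
--**--
---**-
------
------
------
[12] ------
------
------
--****
--**-v
---**-
------
------
------
[13] ------
------
------
--****
--**<*
---**-
------
------
------
[14] ------
------
------
--**^*
--****
---**-
------
------
------
[15] ------
------
------
--*<-*
--****
---**-
------
------
------
[16] ------
------
------
--*--*
--*v**
---**-
------
------
------
[17] ------
------
------
--*--*
--*->*
---**-
------
------
------
[18] ------
------
------
--*-^*
--*--*
---**-
------
------
------
[19] ------
------
------
--*-*>
--*--*
---**-
------
------
------
[20] ------
------
-----^
--*-*-
--*--*
---**-
------
------
------
[21] ------
------
>----*
--*-*-
--*--*
---**-
------
------
------
[22] ------
------
*----*
v-*-*-
--*--*
---**-
------
------
------
[23] ------
------
*----*
*-*-*<
--*--*
---**-
------
------
------
[24] ------
------
*----^
*-*-**
--*--*
---**-
------
------
------
[25] ------
------
*---<-
*-*-**
--*--*
---**-
------
------
------
[26] ------
----^-
*---*-
*-*-**
--*--*
---**-
------
------
------
[27] ------
----*>
*---*-
*-*-**
--*--*
---**-
------
------
------
[28] ------
----**
*---*v
*-*-**
--*--*
---**-
------
------
------
[29] ------
----**
*---<*
*-*-**
--*--*
---**-
------
------
------
[30] ------
----**
*----*
*-*-v*
--*--*
---**-
------
------
------
[31] ------
----**
*----*
*-*-->
--*--*
---**-
------
------
------
[32] ------
----**
*----^
*-*---
--*--*
---**-
------
------
------

2,5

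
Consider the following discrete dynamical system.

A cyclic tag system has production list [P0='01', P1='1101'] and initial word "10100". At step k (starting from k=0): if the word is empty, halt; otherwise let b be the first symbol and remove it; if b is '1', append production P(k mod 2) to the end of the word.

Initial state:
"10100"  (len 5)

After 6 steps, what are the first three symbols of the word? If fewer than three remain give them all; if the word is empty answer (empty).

101

step 0: "10100"  (len 5)
step 1: "010001"  (len 6)
step 2: "10001"  (len 5)
step 3: "000101"  (len 6)
step 4: "00101"  (len 5)
step 5: "0101"  (len 4)
step 6: "101"  (len 3)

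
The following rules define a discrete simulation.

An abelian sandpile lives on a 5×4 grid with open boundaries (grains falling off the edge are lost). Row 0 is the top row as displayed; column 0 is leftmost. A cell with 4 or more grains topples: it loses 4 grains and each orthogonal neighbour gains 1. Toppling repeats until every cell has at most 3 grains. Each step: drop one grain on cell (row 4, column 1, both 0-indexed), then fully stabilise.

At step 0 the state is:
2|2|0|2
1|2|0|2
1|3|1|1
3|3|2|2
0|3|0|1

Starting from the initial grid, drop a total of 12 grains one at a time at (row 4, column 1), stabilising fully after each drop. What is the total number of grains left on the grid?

35

t=0: 2|2|0|2
1|2|0|2
1|3|1|1
3|3|2|2
0|3|0|1
t=1: 2|2|0|2
1|3|0|2
3|0|2|1
0|2|3|2
2|1|1|1
t=2: 2|2|0|2
1|3|0|2
3|0|2|1
0|2|3|2
2|2|1|1
t=3: 2|2|0|2
1|3|0|2
3|0|2|1
0|2|3|2
2|3|1|1
t=4: 2|2|0|2
1|3|0|2
3|0|2|1
0|3|3|2
3|0|2|1
t=5: 2|2|0|2
1|3|0|2
3|0|2|1
0|3|3|2
3|1|2|1
t=6: 2|2|0|2
1|3|0|2
3|0|2|1
0|3|3|2
3|2|2|1
t=7: 2|2|0|2
1|3|0|2
3|0|2|1
0|3|3|2
3|3|2|1
t=8: 2|2|0|2
1|3|0|2
3|1|3|1
2|1|1|3
0|3|0|2
t=9: 2|2|0|2
1|3|0|2
3|1|3|1
2|2|1|3
1|0|1|2
t=10: 2|2|0|2
1|3|0|2
3|1|3|1
2|2|1|3
1|1|1|2
t=11: 2|2|0|2
1|3|0|2
3|1|3|1
2|2|1|3
1|2|1|2
t=12: 2|2|0|2
1|3|0|2
3|1|3|1
2|2|1|3
1|3|1|2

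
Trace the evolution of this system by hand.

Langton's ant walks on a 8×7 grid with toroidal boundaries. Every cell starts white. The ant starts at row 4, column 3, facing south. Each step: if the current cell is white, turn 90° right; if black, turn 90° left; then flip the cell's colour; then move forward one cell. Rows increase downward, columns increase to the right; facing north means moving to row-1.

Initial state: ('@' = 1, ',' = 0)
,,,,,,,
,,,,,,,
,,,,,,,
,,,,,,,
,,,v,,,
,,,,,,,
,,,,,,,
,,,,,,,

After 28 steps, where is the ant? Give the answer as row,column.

2,5

0) ,,,,,,,
,,,,,,,
,,,,,,,
,,,,,,,
,,,v,,,
,,,,,,,
,,,,,,,
,,,,,,,
1) ,,,,,,,
,,,,,,,
,,,,,,,
,,,,,,,
,,<@,,,
,,,,,,,
,,,,,,,
,,,,,,,
2) ,,,,,,,
,,,,,,,
,,,,,,,
,,^,,,,
,,@@,,,
,,,,,,,
,,,,,,,
,,,,,,,
3) ,,,,,,,
,,,,,,,
,,,,,,,
,,@>,,,
,,@@,,,
,,,,,,,
,,,,,,,
,,,,,,,
4) ,,,,,,,
,,,,,,,
,,,,,,,
,,@@,,,
,,@v,,,
,,,,,,,
,,,,,,,
,,,,,,,
5) ,,,,,,,
,,,,,,,
,,,,,,,
,,@@,,,
,,@,>,,
,,,,,,,
,,,,,,,
,,,,,,,
6) ,,,,,,,
,,,,,,,
,,,,,,,
,,@@,,,
,,@,@,,
,,,,v,,
,,,,,,,
,,,,,,,
7) ,,,,,,,
,,,,,,,
,,,,,,,
,,@@,,,
,,@,@,,
,,,<@,,
,,,,,,,
,,,,,,,
8) ,,,,,,,
,,,,,,,
,,,,,,,
,,@@,,,
,,@^@,,
,,,@@,,
,,,,,,,
,,,,,,,
9) ,,,,,,,
,,,,,,,
,,,,,,,
,,@@,,,
,,@@>,,
,,,@@,,
,,,,,,,
,,,,,,,
10) ,,,,,,,
,,,,,,,
,,,,,,,
,,@@^,,
,,@@,,,
,,,@@,,
,,,,,,,
,,,,,,,
11) ,,,,,,,
,,,,,,,
,,,,,,,
,,@@@>,
,,@@,,,
,,,@@,,
,,,,,,,
,,,,,,,
12) ,,,,,,,
,,,,,,,
,,,,,,,
,,@@@@,
,,@@,v,
,,,@@,,
,,,,,,,
,,,,,,,
13) ,,,,,,,
,,,,,,,
,,,,,,,
,,@@@@,
,,@@<@,
,,,@@,,
,,,,,,,
,,,,,,,
14) ,,,,,,,
,,,,,,,
,,,,,,,
,,@@^@,
,,@@@@,
,,,@@,,
,,,,,,,
,,,,,,,
15) ,,,,,,,
,,,,,,,
,,,,,,,
,,@<,@,
,,@@@@,
,,,@@,,
,,,,,,,
,,,,,,,
16) ,,,,,,,
,,,,,,,
,,,,,,,
,,@,,@,
,,@v@@,
,,,@@,,
,,,,,,,
,,,,,,,
17) ,,,,,,,
,,,,,,,
,,,,,,,
,,@,,@,
,,@,>@,
,,,@@,,
,,,,,,,
,,,,,,,
18) ,,,,,,,
,,,,,,,
,,,,,,,
,,@,^@,
,,@,,@,
,,,@@,,
,,,,,,,
,,,,,,,
19) ,,,,,,,
,,,,,,,
,,,,,,,
,,@,@>,
,,@,,@,
,,,@@,,
,,,,,,,
,,,,,,,
20) ,,,,,,,
,,,,,,,
,,,,,^,
,,@,@,,
,,@,,@,
,,,@@,,
,,,,,,,
,,,,,,,
21) ,,,,,,,
,,,,,,,
,,,,,@>
,,@,@,,
,,@,,@,
,,,@@,,
,,,,,,,
,,,,,,,
22) ,,,,,,,
,,,,,,,
,,,,,@@
,,@,@,v
,,@,,@,
,,,@@,,
,,,,,,,
,,,,,,,
23) ,,,,,,,
,,,,,,,
,,,,,@@
,,@,@<@
,,@,,@,
,,,@@,,
,,,,,,,
,,,,,,,
24) ,,,,,,,
,,,,,,,
,,,,,^@
,,@,@@@
,,@,,@,
,,,@@,,
,,,,,,,
,,,,,,,
25) ,,,,,,,
,,,,,,,
,,,,<,@
,,@,@@@
,,@,,@,
,,,@@,,
,,,,,,,
,,,,,,,
26) ,,,,,,,
,,,,^,,
,,,,@,@
,,@,@@@
,,@,,@,
,,,@@,,
,,,,,,,
,,,,,,,
27) ,,,,,,,
,,,,@>,
,,,,@,@
,,@,@@@
,,@,,@,
,,,@@,,
,,,,,,,
,,,,,,,
28) ,,,,,,,
,,,,@@,
,,,,@v@
,,@,@@@
,,@,,@,
,,,@@,,
,,,,,,,
,,,,,,,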